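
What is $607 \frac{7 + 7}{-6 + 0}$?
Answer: $- \frac{4249}{3} \approx -1416.3$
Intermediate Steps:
$607 \frac{7 + 7}{-6 + 0} = 607 \frac{14}{-6} = 607 \cdot 14 \left(- \frac{1}{6}\right) = 607 \left(- \frac{7}{3}\right) = - \frac{4249}{3}$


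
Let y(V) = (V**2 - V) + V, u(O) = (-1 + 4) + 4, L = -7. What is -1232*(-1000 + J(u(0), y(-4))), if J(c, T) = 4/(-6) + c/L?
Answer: 3702160/3 ≈ 1.2341e+6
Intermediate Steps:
u(O) = 7 (u(O) = 3 + 4 = 7)
y(V) = V**2
J(c, T) = -2/3 - c/7 (J(c, T) = 4/(-6) + c/(-7) = 4*(-1/6) + c*(-1/7) = -2/3 - c/7)
-1232*(-1000 + J(u(0), y(-4))) = -1232*(-1000 + (-2/3 - 1/7*7)) = -1232*(-1000 + (-2/3 - 1)) = -1232*(-1000 - 5/3) = -1232*(-3005/3) = 3702160/3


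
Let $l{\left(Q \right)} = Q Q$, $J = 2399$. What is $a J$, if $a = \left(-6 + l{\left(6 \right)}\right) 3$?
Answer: $215910$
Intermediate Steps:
$l{\left(Q \right)} = Q^{2}$
$a = 90$ ($a = \left(-6 + 6^{2}\right) 3 = \left(-6 + 36\right) 3 = 30 \cdot 3 = 90$)
$a J = 90 \cdot 2399 = 215910$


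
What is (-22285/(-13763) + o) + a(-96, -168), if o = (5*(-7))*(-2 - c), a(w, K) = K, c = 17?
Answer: 6862496/13763 ≈ 498.62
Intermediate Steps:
o = 665 (o = (5*(-7))*(-2 - 1*17) = -35*(-2 - 17) = -35*(-19) = 665)
(-22285/(-13763) + o) + a(-96, -168) = (-22285/(-13763) + 665) - 168 = (-22285*(-1/13763) + 665) - 168 = (22285/13763 + 665) - 168 = 9174680/13763 - 168 = 6862496/13763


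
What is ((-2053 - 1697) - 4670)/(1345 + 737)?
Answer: -4210/1041 ≈ -4.0442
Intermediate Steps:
((-2053 - 1697) - 4670)/(1345 + 737) = (-3750 - 4670)/2082 = -8420*1/2082 = -4210/1041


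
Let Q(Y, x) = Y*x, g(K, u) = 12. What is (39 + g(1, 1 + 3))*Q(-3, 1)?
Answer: -153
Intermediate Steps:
(39 + g(1, 1 + 3))*Q(-3, 1) = (39 + 12)*(-3*1) = 51*(-3) = -153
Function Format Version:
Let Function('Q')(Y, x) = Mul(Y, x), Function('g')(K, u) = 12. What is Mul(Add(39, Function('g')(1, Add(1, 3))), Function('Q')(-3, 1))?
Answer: -153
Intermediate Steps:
Mul(Add(39, Function('g')(1, Add(1, 3))), Function('Q')(-3, 1)) = Mul(Add(39, 12), Mul(-3, 1)) = Mul(51, -3) = -153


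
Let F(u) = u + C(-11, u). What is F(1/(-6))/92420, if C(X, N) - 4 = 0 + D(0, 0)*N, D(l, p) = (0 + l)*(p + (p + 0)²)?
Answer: 23/554520 ≈ 4.1477e-5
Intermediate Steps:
D(l, p) = l*(p + p²)
C(X, N) = 4 (C(X, N) = 4 + (0 + (0*0*(1 + 0))*N) = 4 + (0 + (0*0*1)*N) = 4 + (0 + 0*N) = 4 + (0 + 0) = 4 + 0 = 4)
F(u) = 4 + u (F(u) = u + 4 = 4 + u)
F(1/(-6))/92420 = (4 + 1/(-6))/92420 = (4 - ⅙)*(1/92420) = (23/6)*(1/92420) = 23/554520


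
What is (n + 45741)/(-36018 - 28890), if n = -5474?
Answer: -67/108 ≈ -0.62037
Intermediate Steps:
(n + 45741)/(-36018 - 28890) = (-5474 + 45741)/(-36018 - 28890) = 40267/(-64908) = 40267*(-1/64908) = -67/108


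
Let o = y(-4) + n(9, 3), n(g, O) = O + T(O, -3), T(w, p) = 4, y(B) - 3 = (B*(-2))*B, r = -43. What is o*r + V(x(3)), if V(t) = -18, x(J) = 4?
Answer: 928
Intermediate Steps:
y(B) = 3 - 2*B**2 (y(B) = 3 + (B*(-2))*B = 3 + (-2*B)*B = 3 - 2*B**2)
n(g, O) = 4 + O (n(g, O) = O + 4 = 4 + O)
o = -22 (o = (3 - 2*(-4)**2) + (4 + 3) = (3 - 2*16) + 7 = (3 - 32) + 7 = -29 + 7 = -22)
o*r + V(x(3)) = -22*(-43) - 18 = 946 - 18 = 928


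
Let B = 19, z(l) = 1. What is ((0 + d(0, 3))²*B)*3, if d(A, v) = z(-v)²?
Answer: 57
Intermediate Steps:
d(A, v) = 1 (d(A, v) = 1² = 1)
((0 + d(0, 3))²*B)*3 = ((0 + 1)²*19)*3 = (1²*19)*3 = (1*19)*3 = 19*3 = 57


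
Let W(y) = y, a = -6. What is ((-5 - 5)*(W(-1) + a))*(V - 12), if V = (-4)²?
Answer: 280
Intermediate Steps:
V = 16
((-5 - 5)*(W(-1) + a))*(V - 12) = ((-5 - 5)*(-1 - 6))*(16 - 12) = -10*(-7)*4 = 70*4 = 280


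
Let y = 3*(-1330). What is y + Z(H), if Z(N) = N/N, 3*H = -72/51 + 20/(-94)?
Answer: -3989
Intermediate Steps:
H = -1298/2397 (H = (-72/51 + 20/(-94))/3 = (-72*1/51 + 20*(-1/94))/3 = (-24/17 - 10/47)/3 = (⅓)*(-1298/799) = -1298/2397 ≈ -0.54151)
Z(N) = 1
y = -3990
y + Z(H) = -3990 + 1 = -3989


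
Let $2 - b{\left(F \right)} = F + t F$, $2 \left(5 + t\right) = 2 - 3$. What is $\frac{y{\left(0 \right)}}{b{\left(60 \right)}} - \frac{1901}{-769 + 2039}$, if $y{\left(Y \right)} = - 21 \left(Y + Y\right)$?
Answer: $- \frac{1901}{1270} \approx -1.4969$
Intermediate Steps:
$t = - \frac{11}{2}$ ($t = -5 + \frac{2 - 3}{2} = -5 + \frac{1}{2} \left(-1\right) = -5 - \frac{1}{2} = - \frac{11}{2} \approx -5.5$)
$b{\left(F \right)} = 2 + \frac{9 F}{2}$ ($b{\left(F \right)} = 2 - \left(F - \frac{11 F}{2}\right) = 2 - - \frac{9 F}{2} = 2 + \frac{9 F}{2}$)
$y{\left(Y \right)} = - 42 Y$ ($y{\left(Y \right)} = - 21 \cdot 2 Y = - 42 Y$)
$\frac{y{\left(0 \right)}}{b{\left(60 \right)}} - \frac{1901}{-769 + 2039} = \frac{\left(-42\right) 0}{2 + \frac{9}{2} \cdot 60} - \frac{1901}{-769 + 2039} = \frac{0}{2 + 270} - \frac{1901}{1270} = \frac{0}{272} - \frac{1901}{1270} = 0 \cdot \frac{1}{272} - \frac{1901}{1270} = 0 - \frac{1901}{1270} = - \frac{1901}{1270}$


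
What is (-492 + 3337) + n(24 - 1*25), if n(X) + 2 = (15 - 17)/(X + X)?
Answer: 2844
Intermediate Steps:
n(X) = -2 - 1/X (n(X) = -2 + (15 - 17)/(X + X) = -2 - 2*1/(2*X) = -2 - 1/X)
(-492 + 3337) + n(24 - 1*25) = (-492 + 3337) + (-2 - 1/(24 - 1*25)) = 2845 + (-2 - 1/(24 - 25)) = 2845 + (-2 - 1/(-1)) = 2845 + (-2 - 1*(-1)) = 2845 + (-2 + 1) = 2845 - 1 = 2844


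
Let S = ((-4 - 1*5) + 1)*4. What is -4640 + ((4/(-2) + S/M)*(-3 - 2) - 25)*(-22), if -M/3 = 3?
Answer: -35270/9 ≈ -3918.9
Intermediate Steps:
M = -9 (M = -3*3 = -9)
S = -32 (S = ((-4 - 5) + 1)*4 = (-9 + 1)*4 = -8*4 = -32)
-4640 + ((4/(-2) + S/M)*(-3 - 2) - 25)*(-22) = -4640 + ((4/(-2) - 32/(-9))*(-3 - 2) - 25)*(-22) = -4640 + ((4*(-½) - 32*(-⅑))*(-5) - 25)*(-22) = -4640 + ((-2 + 32/9)*(-5) - 25)*(-22) = -4640 + ((14/9)*(-5) - 25)*(-22) = -4640 + (-70/9 - 25)*(-22) = -4640 - 295/9*(-22) = -4640 + 6490/9 = -35270/9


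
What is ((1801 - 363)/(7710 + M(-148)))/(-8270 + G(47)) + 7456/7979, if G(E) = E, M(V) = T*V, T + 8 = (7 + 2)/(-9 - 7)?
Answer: 2201559600184/2356036782153 ≈ 0.93443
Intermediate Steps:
T = -137/16 (T = -8 + (7 + 2)/(-9 - 7) = -8 + 9/(-16) = -8 + 9*(-1/16) = -8 - 9/16 = -137/16 ≈ -8.5625)
M(V) = -137*V/16
((1801 - 363)/(7710 + M(-148)))/(-8270 + G(47)) + 7456/7979 = ((1801 - 363)/(7710 - 137/16*(-148)))/(-8270 + 47) + 7456/7979 = (1438/(7710 + 5069/4))/(-8223) + 7456*(1/7979) = (1438/(35909/4))*(-1/8223) + 7456/7979 = (1438*(4/35909))*(-1/8223) + 7456/7979 = (5752/35909)*(-1/8223) + 7456/7979 = -5752/295279707 + 7456/7979 = 2201559600184/2356036782153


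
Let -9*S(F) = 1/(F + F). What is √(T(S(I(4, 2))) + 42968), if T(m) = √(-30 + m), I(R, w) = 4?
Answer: √(1546848 + 3*I*√4322)/6 ≈ 207.29 + 0.013215*I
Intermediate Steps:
S(F) = -1/(18*F) (S(F) = -1/(9*(F + F)) = -1/(2*F)/9 = -1/(18*F))
√(T(S(I(4, 2))) + 42968) = √(√(-30 - 1/18/4) + 42968) = √(√(-30 - 1/18*¼) + 42968) = √(√(-30 - 1/72) + 42968) = √(√(-2161/72) + 42968) = √(I*√4322/12 + 42968) = √(42968 + I*√4322/12)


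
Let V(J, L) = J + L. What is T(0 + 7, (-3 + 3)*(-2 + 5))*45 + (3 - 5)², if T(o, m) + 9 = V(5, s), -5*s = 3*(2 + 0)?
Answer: -230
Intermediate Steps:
s = -6/5 (s = -3*(2 + 0)/5 = -3*2/5 = -⅕*6 = -6/5 ≈ -1.2000)
T(o, m) = -26/5 (T(o, m) = -9 + (5 - 6/5) = -9 + 19/5 = -26/5)
T(0 + 7, (-3 + 3)*(-2 + 5))*45 + (3 - 5)² = -26/5*45 + (3 - 5)² = -234 + (-2)² = -234 + 4 = -230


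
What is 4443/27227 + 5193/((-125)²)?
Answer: 210811686/425421875 ≈ 0.49554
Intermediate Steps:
4443/27227 + 5193/((-125)²) = 4443*(1/27227) + 5193/15625 = 4443/27227 + 5193*(1/15625) = 4443/27227 + 5193/15625 = 210811686/425421875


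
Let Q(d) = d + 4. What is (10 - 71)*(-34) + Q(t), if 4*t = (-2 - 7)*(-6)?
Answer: 4183/2 ≈ 2091.5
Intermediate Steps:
t = 27/2 (t = ((-2 - 7)*(-6))/4 = (-9*(-6))/4 = (1/4)*54 = 27/2 ≈ 13.500)
Q(d) = 4 + d
(10 - 71)*(-34) + Q(t) = (10 - 71)*(-34) + (4 + 27/2) = -61*(-34) + 35/2 = 2074 + 35/2 = 4183/2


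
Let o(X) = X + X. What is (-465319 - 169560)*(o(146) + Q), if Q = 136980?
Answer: -87151110088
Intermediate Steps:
o(X) = 2*X
(-465319 - 169560)*(o(146) + Q) = (-465319 - 169560)*(2*146 + 136980) = -634879*(292 + 136980) = -634879*137272 = -87151110088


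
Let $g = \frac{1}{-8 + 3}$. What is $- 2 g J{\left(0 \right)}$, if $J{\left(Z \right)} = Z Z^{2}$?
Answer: $0$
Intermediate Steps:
$J{\left(Z \right)} = Z^{3}$
$g = - \frac{1}{5}$ ($g = \frac{1}{-5} = - \frac{1}{5} \approx -0.2$)
$- 2 g J{\left(0 \right)} = \left(-2\right) \left(- \frac{1}{5}\right) 0^{3} = \frac{2}{5} \cdot 0 = 0$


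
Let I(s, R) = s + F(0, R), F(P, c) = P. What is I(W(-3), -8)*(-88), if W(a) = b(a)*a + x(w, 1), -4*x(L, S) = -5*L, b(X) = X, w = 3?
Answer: -1122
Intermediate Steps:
x(L, S) = 5*L/4 (x(L, S) = -(-5)*L/4 = 5*L/4)
W(a) = 15/4 + a**2 (W(a) = a*a + (5/4)*3 = a**2 + 15/4 = 15/4 + a**2)
I(s, R) = s (I(s, R) = s + 0 = s)
I(W(-3), -8)*(-88) = (15/4 + (-3)**2)*(-88) = (15/4 + 9)*(-88) = (51/4)*(-88) = -1122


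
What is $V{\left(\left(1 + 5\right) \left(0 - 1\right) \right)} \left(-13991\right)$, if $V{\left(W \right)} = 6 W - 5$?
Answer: $573631$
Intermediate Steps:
$V{\left(W \right)} = -5 + 6 W$
$V{\left(\left(1 + 5\right) \left(0 - 1\right) \right)} \left(-13991\right) = \left(-5 + 6 \left(1 + 5\right) \left(0 - 1\right)\right) \left(-13991\right) = \left(-5 + 6 \cdot 6 \left(-1\right)\right) \left(-13991\right) = \left(-5 + 6 \left(-6\right)\right) \left(-13991\right) = \left(-5 - 36\right) \left(-13991\right) = \left(-41\right) \left(-13991\right) = 573631$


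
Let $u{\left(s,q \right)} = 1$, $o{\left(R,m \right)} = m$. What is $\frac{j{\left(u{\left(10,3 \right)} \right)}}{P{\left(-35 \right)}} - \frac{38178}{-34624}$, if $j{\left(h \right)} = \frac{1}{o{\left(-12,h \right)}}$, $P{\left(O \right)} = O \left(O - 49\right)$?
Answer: $\frac{14034743}{12724320} \approx 1.103$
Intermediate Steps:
$P{\left(O \right)} = O \left(-49 + O\right)$
$j{\left(h \right)} = \frac{1}{h}$
$\frac{j{\left(u{\left(10,3 \right)} \right)}}{P{\left(-35 \right)}} - \frac{38178}{-34624} = \frac{1}{1 \left(- 35 \left(-49 - 35\right)\right)} - \frac{38178}{-34624} = 1 \frac{1}{\left(-35\right) \left(-84\right)} - - \frac{19089}{17312} = 1 \cdot \frac{1}{2940} + \frac{19089}{17312} = \frac{1}{2940} + \frac{19089}{17312} = \frac{14034743}{12724320}$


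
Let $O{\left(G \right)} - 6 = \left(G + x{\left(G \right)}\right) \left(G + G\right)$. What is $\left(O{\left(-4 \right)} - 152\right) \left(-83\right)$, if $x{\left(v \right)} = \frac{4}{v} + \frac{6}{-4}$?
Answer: $7802$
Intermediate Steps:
$x{\left(v \right)} = - \frac{3}{2} + \frac{4}{v}$ ($x{\left(v \right)} = \frac{4}{v} + 6 \left(- \frac{1}{4}\right) = \frac{4}{v} - \frac{3}{2} = - \frac{3}{2} + \frac{4}{v}$)
$O{\left(G \right)} = 6 + 2 G \left(- \frac{3}{2} + G + \frac{4}{G}\right)$ ($O{\left(G \right)} = 6 + \left(G - \left(\frac{3}{2} - \frac{4}{G}\right)\right) \left(G + G\right) = 6 + \left(- \frac{3}{2} + G + \frac{4}{G}\right) 2 G = 6 + 2 G \left(- \frac{3}{2} + G + \frac{4}{G}\right)$)
$\left(O{\left(-4 \right)} - 152\right) \left(-83\right) = \left(\left(14 - -12 + 2 \left(-4\right)^{2}\right) - 152\right) \left(-83\right) = \left(\left(14 + 12 + 2 \cdot 16\right) - 152\right) \left(-83\right) = \left(\left(14 + 12 + 32\right) - 152\right) \left(-83\right) = \left(58 - 152\right) \left(-83\right) = \left(-94\right) \left(-83\right) = 7802$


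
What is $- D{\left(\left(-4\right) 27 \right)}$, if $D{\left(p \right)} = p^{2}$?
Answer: $-11664$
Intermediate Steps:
$- D{\left(\left(-4\right) 27 \right)} = - \left(\left(-4\right) 27\right)^{2} = - \left(-108\right)^{2} = \left(-1\right) 11664 = -11664$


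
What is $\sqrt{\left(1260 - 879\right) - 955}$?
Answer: $i \sqrt{574} \approx 23.958 i$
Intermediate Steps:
$\sqrt{\left(1260 - 879\right) - 955} = \sqrt{381 - 955} = \sqrt{-574} = i \sqrt{574}$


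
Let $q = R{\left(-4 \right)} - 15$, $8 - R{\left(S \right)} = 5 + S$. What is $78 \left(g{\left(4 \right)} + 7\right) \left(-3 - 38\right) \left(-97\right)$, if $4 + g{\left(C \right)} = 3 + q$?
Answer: $-620412$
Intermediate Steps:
$R{\left(S \right)} = 3 - S$ ($R{\left(S \right)} = 8 - \left(5 + S\right) = 3 - S$)
$q = -8$ ($q = \left(3 - -4\right) - 15 = \left(3 + 4\right) - 15 = 7 - 15 = -8$)
$g{\left(C \right)} = -9$ ($g{\left(C \right)} = -4 + \left(3 - 8\right) = -4 - 5 = -9$)
$78 \left(g{\left(4 \right)} + 7\right) \left(-3 - 38\right) \left(-97\right) = 78 \left(-9 + 7\right) \left(-3 - 38\right) \left(-97\right) = 78 \left(\left(-2\right) \left(-41\right)\right) \left(-97\right) = 78 \cdot 82 \left(-97\right) = 6396 \left(-97\right) = -620412$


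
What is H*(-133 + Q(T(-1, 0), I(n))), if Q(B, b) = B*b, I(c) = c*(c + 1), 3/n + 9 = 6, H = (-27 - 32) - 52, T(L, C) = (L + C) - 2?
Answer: 14763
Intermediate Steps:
T(L, C) = -2 + C + L (T(L, C) = (C + L) - 2 = -2 + C + L)
H = -111 (H = -59 - 52 = -111)
n = -1 (n = 3/(-9 + 6) = 3/(-3) = 3*(-⅓) = -1)
I(c) = c*(1 + c)
H*(-133 + Q(T(-1, 0), I(n))) = -111*(-133 + (-2 + 0 - 1)*(-(1 - 1))) = -111*(-133 - (-3)*0) = -111*(-133 - 3*0) = -111*(-133 + 0) = -111*(-133) = 14763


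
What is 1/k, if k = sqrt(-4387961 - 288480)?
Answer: -I*sqrt(4676441)/4676441 ≈ -0.00046243*I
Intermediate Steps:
k = I*sqrt(4676441) (k = sqrt(-4676441) = I*sqrt(4676441) ≈ 2162.5*I)
1/k = 1/(I*sqrt(4676441)) = -I*sqrt(4676441)/4676441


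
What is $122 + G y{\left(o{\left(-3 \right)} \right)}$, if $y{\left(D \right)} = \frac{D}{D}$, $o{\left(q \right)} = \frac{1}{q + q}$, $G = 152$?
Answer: $274$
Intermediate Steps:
$o{\left(q \right)} = \frac{1}{2 q}$
$y{\left(D \right)} = 1$
$122 + G y{\left(o{\left(-3 \right)} \right)} = 122 + 152 \cdot 1 = 122 + 152 = 274$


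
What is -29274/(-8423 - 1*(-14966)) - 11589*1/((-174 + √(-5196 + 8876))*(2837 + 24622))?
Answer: -131886392399/29495987946 + 3863*√230/60858297 ≈ -4.4704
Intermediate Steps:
-29274/(-8423 - 1*(-14966)) - 11589*1/((-174 + √(-5196 + 8876))*(2837 + 24622)) = -29274/(-8423 + 14966) - 11589*1/(27459*(-174 + √3680)) = -29274/6543 - 11589*1/(27459*(-174 + 4*√230)) = -29274*1/6543 - 11589/(-4777866 + 109836*√230) = -9758/2181 - 11589/(-4777866 + 109836*√230)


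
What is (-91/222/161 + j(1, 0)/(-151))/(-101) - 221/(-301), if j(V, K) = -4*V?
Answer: 17204068165/23439353406 ≈ 0.73398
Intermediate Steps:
(-91/222/161 + j(1, 0)/(-151))/(-101) - 221/(-301) = (-91/222/161 - 4*1/(-151))/(-101) - 221/(-301) = (-91*1/222*(1/161) - 4*(-1/151))*(-1/101) - 221*(-1/301) = (-91/222*1/161 + 4/151)*(-1/101) + 221/301 = (-13/5106 + 4/151)*(-1/101) + 221/301 = (18461/771006)*(-1/101) + 221/301 = -18461/77871606 + 221/301 = 17204068165/23439353406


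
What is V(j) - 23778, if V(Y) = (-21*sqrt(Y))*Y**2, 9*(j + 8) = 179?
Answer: -23778 - 80143*sqrt(107)/81 ≈ -34013.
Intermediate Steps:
j = 107/9 (j = -8 + (1/9)*179 = -8 + 179/9 = 107/9 ≈ 11.889)
V(Y) = -21*Y**(5/2)
V(j) - 23778 = -80143*sqrt(107)/81 - 23778 = -23778 - 80143*sqrt(107)/81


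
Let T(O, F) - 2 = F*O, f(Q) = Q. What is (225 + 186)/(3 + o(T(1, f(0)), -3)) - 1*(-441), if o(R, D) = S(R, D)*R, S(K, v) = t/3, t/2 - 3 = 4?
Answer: 17550/37 ≈ 474.32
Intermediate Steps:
t = 14 (t = 6 + 2*4 = 6 + 8 = 14)
S(K, v) = 14/3
T(O, F) = 2 + F*O
o(R, D) = 14*R/3
(225 + 186)/(3 + o(T(1, f(0)), -3)) - 1*(-441) = (225 + 186)/(3 + 14*(2 + 0*1)/3) - 1*(-441) = 411/(3 + 14*(2 + 0)/3) + 441 = 411/(3 + (14/3)*2) + 441 = 411/(3 + 28/3) + 441 = 411/(37/3) + 441 = 411*(3/37) + 441 = 1233/37 + 441 = 17550/37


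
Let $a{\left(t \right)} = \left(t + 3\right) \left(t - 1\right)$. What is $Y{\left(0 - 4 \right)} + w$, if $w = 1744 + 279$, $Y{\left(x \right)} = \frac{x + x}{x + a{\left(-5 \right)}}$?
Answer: $2022$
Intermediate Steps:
$a{\left(t \right)} = \left(-1 + t\right) \left(3 + t\right)$ ($a{\left(t \right)} = \left(3 + t\right) \left(-1 + t\right) = \left(-1 + t\right) \left(3 + t\right)$)
$Y{\left(x \right)} = \frac{2 x}{12 + x}$ ($Y{\left(x \right)} = \frac{x + x}{x + \left(-3 + \left(-5\right)^{2} + 2 \left(-5\right)\right)} = \frac{2 x}{x - -12} = \frac{2 x}{x + 12} = \frac{2 x}{12 + x}$)
$w = 2023$
$Y{\left(0 - 4 \right)} + w = \frac{2 \left(0 - 4\right)}{12 + \left(0 - 4\right)} + 2023 = 2 \left(-4\right) \frac{1}{12 - 4} + 2023 = 2 \left(-4\right) \frac{1}{8} + 2023 = -1 + 2023 = 2022$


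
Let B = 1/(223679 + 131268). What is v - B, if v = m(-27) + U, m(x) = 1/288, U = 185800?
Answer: 18993356303459/102224736 ≈ 1.8580e+5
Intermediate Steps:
m(x) = 1/288
v = 53510401/288 (v = 1/288 + 185800 = 53510401/288 ≈ 1.8580e+5)
B = 1/354947 ≈ 2.8173e-6
v - B = 53510401/288 - 1*1/354947 = 53510401/288 - 1/354947 = 18993356303459/102224736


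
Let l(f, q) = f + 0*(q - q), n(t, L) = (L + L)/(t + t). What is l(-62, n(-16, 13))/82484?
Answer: -31/41242 ≈ -0.00075166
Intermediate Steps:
n(t, L) = L/t (n(t, L) = (2*L)/((2*t)) = (2*L)*(1/(2*t)) = L/t)
l(f, q) = f (l(f, q) = f + 0*0 = f + 0 = f)
l(-62, n(-16, 13))/82484 = -62/82484 = -62*1/82484 = -31/41242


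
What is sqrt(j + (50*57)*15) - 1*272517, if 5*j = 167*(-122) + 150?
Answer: -272517 + sqrt(967630)/5 ≈ -2.7232e+5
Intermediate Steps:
j = -20224/5 (j = (167*(-122) + 150)/5 = (-20374 + 150)/5 = (1/5)*(-20224) = -20224/5 ≈ -4044.8)
sqrt(j + (50*57)*15) - 1*272517 = sqrt(-20224/5 + (50*57)*15) - 1*272517 = sqrt(-20224/5 + 2850*15) - 272517 = sqrt(-20224/5 + 42750) - 272517 = sqrt(193526/5) - 272517 = sqrt(967630)/5 - 272517 = -272517 + sqrt(967630)/5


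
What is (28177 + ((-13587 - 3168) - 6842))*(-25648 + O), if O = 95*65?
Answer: -89186340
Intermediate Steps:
O = 6175
(28177 + ((-13587 - 3168) - 6842))*(-25648 + O) = (28177 + ((-13587 - 3168) - 6842))*(-25648 + 6175) = (28177 + (-16755 - 6842))*(-19473) = (28177 - 23597)*(-19473) = 4580*(-19473) = -89186340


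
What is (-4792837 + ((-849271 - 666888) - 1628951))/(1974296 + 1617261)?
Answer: -7937947/3591557 ≈ -2.2102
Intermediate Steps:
(-4792837 + ((-849271 - 666888) - 1628951))/(1974296 + 1617261) = (-4792837 + (-1516159 - 1628951))/3591557 = (-4792837 - 3145110)*(1/3591557) = -7937947*1/3591557 = -7937947/3591557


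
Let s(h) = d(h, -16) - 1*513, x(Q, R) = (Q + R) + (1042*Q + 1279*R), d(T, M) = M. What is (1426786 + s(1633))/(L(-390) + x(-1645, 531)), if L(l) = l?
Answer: -1426257/1036445 ≈ -1.3761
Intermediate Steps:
x(Q, R) = 1043*Q + 1280*R
s(h) = -529 (s(h) = -16 - 1*513 = -16 - 513 = -529)
(1426786 + s(1633))/(L(-390) + x(-1645, 531)) = (1426786 - 529)/(-390 + (1043*(-1645) + 1280*531)) = 1426257/(-390 + (-1715735 + 679680)) = 1426257/(-390 - 1036055) = 1426257/(-1036445) = 1426257*(-1/1036445) = -1426257/1036445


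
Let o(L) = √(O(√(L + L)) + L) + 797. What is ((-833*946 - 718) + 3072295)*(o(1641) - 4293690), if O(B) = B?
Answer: -9803074446187 + 2283559*√(1641 + √3282) ≈ -9.8030e+12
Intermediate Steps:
o(L) = 797 + √(L + √2*√L) (o(L) = √(√(L + L) + L) + 797 = √(√(2*L) + L) + 797 = √(√2*√L + L) + 797 = √(L + √2*√L) + 797 = 797 + √(L + √2*√L))
((-833*946 - 718) + 3072295)*(o(1641) - 4293690) = ((-833*946 - 718) + 3072295)*((797 + √(1641 + √2*√1641)) - 4293690) = ((-788018 - 718) + 3072295)*((797 + √(1641 + √3282)) - 4293690) = (-788736 + 3072295)*(-4292893 + √(1641 + √3282)) = 2283559*(-4292893 + √(1641 + √3282)) = -9803074446187 + 2283559*√(1641 + √3282)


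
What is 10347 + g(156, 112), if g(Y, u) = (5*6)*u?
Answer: 13707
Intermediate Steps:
g(Y, u) = 30*u
10347 + g(156, 112) = 10347 + 30*112 = 10347 + 3360 = 13707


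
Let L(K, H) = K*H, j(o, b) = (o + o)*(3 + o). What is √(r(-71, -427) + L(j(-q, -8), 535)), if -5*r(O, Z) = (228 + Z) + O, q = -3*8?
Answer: 3*√77046 ≈ 832.71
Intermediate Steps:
q = -24
r(O, Z) = -228/5 - O/5 - Z/5 (r(O, Z) = -((228 + Z) + O)/5 = -(228 + O + Z)/5 = -228/5 - O/5 - Z/5)
j(o, b) = 2*o*(3 + o) (j(o, b) = (2*o)*(3 + o) = 2*o*(3 + o))
L(K, H) = H*K
√(r(-71, -427) + L(j(-q, -8), 535)) = √((-228/5 - ⅕*(-71) - ⅕*(-427)) + 535*(2*(-1*(-24))*(3 - 1*(-24)))) = √((-228/5 + 71/5 + 427/5) + 535*(2*24*(3 + 24))) = √(54 + 535*(2*24*27)) = √(54 + 535*1296) = √(54 + 693360) = √693414 = 3*√77046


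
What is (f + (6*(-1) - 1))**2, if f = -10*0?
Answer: 49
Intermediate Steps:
f = 0
(f + (6*(-1) - 1))**2 = (0 + (6*(-1) - 1))**2 = (0 + (-6 - 1))**2 = (0 - 7)**2 = (-7)**2 = 49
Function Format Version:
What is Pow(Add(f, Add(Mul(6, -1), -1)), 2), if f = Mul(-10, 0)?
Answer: 49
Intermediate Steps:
f = 0
Pow(Add(f, Add(Mul(6, -1), -1)), 2) = Pow(Add(0, Add(Mul(6, -1), -1)), 2) = Pow(Add(0, Add(-6, -1)), 2) = Pow(Add(0, -7), 2) = Pow(-7, 2) = 49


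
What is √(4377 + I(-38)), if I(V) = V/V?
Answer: √4378 ≈ 66.167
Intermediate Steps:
I(V) = 1
√(4377 + I(-38)) = √(4377 + 1) = √4378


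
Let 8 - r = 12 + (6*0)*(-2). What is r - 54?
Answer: -58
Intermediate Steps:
r = -4 (r = 8 - (12 + (6*0)*(-2)) = 8 - (12 + 0*(-2)) = 8 - (12 + 0) = 8 - 1*12 = 8 - 12 = -4)
r - 54 = -4 - 54 = -58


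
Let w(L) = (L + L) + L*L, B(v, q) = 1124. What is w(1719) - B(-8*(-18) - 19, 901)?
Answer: 2957275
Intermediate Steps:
w(L) = L² + 2*L (w(L) = 2*L + L² = L² + 2*L)
w(1719) - B(-8*(-18) - 19, 901) = 1719*(2 + 1719) - 1*1124 = 1719*1721 - 1124 = 2958399 - 1124 = 2957275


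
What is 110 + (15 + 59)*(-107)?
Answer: -7808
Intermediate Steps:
110 + (15 + 59)*(-107) = 110 + 74*(-107) = 110 - 7918 = -7808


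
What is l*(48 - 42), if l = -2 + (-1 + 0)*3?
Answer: -30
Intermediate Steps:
l = -5 (l = -2 - 1*3 = -2 - 3 = -5)
l*(48 - 42) = -5*(48 - 42) = -5*6 = -30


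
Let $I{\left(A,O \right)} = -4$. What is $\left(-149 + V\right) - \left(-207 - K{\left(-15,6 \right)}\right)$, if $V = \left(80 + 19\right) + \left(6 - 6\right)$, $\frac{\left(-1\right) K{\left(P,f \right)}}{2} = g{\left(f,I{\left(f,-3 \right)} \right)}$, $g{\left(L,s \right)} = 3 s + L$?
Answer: $169$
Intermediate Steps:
$g{\left(L,s \right)} = L + 3 s$
$K{\left(P,f \right)} = 24 - 2 f$ ($K{\left(P,f \right)} = - 2 \left(f + 3 \left(-4\right)\right) = - 2 \left(f - 12\right) = - 2 \left(-12 + f\right) = 24 - 2 f$)
$V = 99$ ($V = 99 + \left(6 - 6\right) = 99 + 0 = 99$)
$\left(-149 + V\right) - \left(-207 - K{\left(-15,6 \right)}\right) = \left(-149 + 99\right) - \left(-207 - \left(24 - 12\right)\right) = -50 - \left(-207 - \left(24 - 12\right)\right) = -50 - \left(-207 - 12\right) = -50 - -219 = -50 + 219 = 169$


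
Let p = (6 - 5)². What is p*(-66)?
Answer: -66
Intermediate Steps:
p = 1 (p = 1² = 1)
p*(-66) = 1*(-66) = -66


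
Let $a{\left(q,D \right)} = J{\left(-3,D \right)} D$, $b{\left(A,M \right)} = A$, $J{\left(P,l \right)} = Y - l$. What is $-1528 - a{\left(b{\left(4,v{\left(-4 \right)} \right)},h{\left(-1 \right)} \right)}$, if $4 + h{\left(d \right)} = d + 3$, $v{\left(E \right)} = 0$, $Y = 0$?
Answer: $-1524$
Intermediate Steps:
$h{\left(d \right)} = -1 + d$ ($h{\left(d \right)} = -4 + \left(d + 3\right) = -4 + \left(3 + d\right) = -1 + d$)
$J{\left(P,l \right)} = - l$ ($J{\left(P,l \right)} = 0 - l = - l$)
$a{\left(q,D \right)} = - D^{2}$ ($a{\left(q,D \right)} = - D D = - D^{2}$)
$-1528 - a{\left(b{\left(4,v{\left(-4 \right)} \right)},h{\left(-1 \right)} \right)} = -1528 - - \left(-1 - 1\right)^{2} = -1528 - - \left(-2\right)^{2} = -1528 - \left(-1\right) 4 = -1528 - -4 = -1528 + 4 = -1524$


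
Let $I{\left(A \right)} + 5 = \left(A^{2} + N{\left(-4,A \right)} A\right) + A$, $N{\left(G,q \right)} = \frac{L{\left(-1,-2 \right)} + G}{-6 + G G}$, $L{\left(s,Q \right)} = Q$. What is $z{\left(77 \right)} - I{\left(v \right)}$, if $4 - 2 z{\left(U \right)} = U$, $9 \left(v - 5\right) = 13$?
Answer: $- \frac{61243}{810} \approx -75.609$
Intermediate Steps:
$v = \frac{58}{9}$ ($v = 5 + \frac{1}{9} \cdot 13 = 5 + \frac{13}{9} = \frac{58}{9} \approx 6.4444$)
$z{\left(U \right)} = 2 - \frac{U}{2}$
$N{\left(G,q \right)} = \frac{-2 + G}{-6 + G^{2}}$ ($N{\left(G,q \right)} = \frac{-2 + G}{-6 + G G} = \frac{-2 + G}{-6 + G^{2}}$)
$I{\left(A \right)} = -5 + A^{2} + \frac{2 A}{5}$ ($I{\left(A \right)} = -5 + \left(\left(A^{2} + \frac{-2 - 4}{-6 + \left(-4\right)^{2}} A\right) + A\right) = -5 + \left(\left(A^{2} + \frac{1}{-6 + 16} \left(-6\right) A\right) + A\right) = -5 + \left(\left(A^{2} + \frac{1}{10} \left(-6\right) A\right) + A\right) = -5 + \left(\left(A^{2} - \frac{3 A}{5}\right) + A\right) = -5 + \left(A^{2} + \frac{2 A}{5}\right) = -5 + A^{2} + \frac{2 A}{5}$)
$z{\left(77 \right)} - I{\left(v \right)} = \left(2 - \frac{77}{2}\right) - \left(-5 + \left(\frac{58}{9}\right)^{2} + \frac{2}{5} \cdot \frac{58}{9}\right) = \left(2 - \frac{77}{2}\right) - \left(-5 + \frac{3364}{81} + \frac{116}{45}\right) = - \frac{73}{2} - \frac{15839}{405} = - \frac{61243}{810}$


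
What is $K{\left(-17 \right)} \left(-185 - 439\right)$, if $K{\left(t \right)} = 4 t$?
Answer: $42432$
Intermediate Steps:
$K{\left(-17 \right)} \left(-185 - 439\right) = 4 \left(-17\right) \left(-185 - 439\right) = \left(-68\right) \left(-624\right) = 42432$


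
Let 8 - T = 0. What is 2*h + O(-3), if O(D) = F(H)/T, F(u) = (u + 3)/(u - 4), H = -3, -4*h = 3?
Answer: -3/2 ≈ -1.5000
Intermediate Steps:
T = 8 (T = 8 - 1*0 = 8 + 0 = 8)
h = -¾ (h = -¼*3 = -¾ ≈ -0.75000)
F(u) = (3 + u)/(-4 + u)
O(D) = 0 (O(D) = ((3 - 3)/(-4 - 3))/8 = (0/(-7))*(⅛) = -⅐*0*(⅛) = 0*(⅛) = 0)
2*h + O(-3) = 2*(-¾) + 0 = -3/2 + 0 = -3/2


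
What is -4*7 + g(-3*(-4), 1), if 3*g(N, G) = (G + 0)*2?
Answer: -82/3 ≈ -27.333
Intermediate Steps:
g(N, G) = 2*G/3 (g(N, G) = ((G + 0)*2)/3 = (G*2)/3 = (2*G)/3 = 2*G/3)
-4*7 + g(-3*(-4), 1) = -4*7 + (⅔)*1 = -28 + ⅔ = -82/3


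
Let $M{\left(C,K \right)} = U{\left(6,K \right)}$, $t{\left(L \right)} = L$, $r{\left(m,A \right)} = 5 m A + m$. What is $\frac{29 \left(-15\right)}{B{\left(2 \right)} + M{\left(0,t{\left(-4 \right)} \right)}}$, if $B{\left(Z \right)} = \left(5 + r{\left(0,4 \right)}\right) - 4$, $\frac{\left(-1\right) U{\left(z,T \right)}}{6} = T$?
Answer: $- \frac{87}{5} \approx -17.4$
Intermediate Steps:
$r{\left(m,A \right)} = m + 5 A m$ ($r{\left(m,A \right)} = 5 A m + m = m + 5 A m$)
$U{\left(z,T \right)} = - 6 T$
$B{\left(Z \right)} = 1$ ($B{\left(Z \right)} = \left(5 + 0 \left(1 + 5 \cdot 4\right)\right) - 4 = \left(5 + 0 \left(1 + 20\right)\right) - 4 = \left(5 + 0 \cdot 21\right) - 4 = \left(5 + 0\right) - 4 = 5 - 4 = 1$)
$M{\left(C,K \right)} = - 6 K$
$\frac{29 \left(-15\right)}{B{\left(2 \right)} + M{\left(0,t{\left(-4 \right)} \right)}} = \frac{29 \left(-15\right)}{1 - -24} = - \frac{435}{1 + 24} = - \frac{435}{25} = \left(-435\right) \frac{1}{25} = - \frac{87}{5}$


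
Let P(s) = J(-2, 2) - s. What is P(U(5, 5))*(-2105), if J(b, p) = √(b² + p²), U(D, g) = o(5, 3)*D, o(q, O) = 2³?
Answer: 84200 - 4210*√2 ≈ 78246.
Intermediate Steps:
o(q, O) = 8
U(D, g) = 8*D
P(s) = -s + 2*√2 (P(s) = √((-2)² + 2²) - s = √(4 + 4) - s = √8 - s = 2*√2 - s = -s + 2*√2)
P(U(5, 5))*(-2105) = (-8*5 + 2*√2)*(-2105) = (-1*40 + 2*√2)*(-2105) = (-40 + 2*√2)*(-2105) = 84200 - 4210*√2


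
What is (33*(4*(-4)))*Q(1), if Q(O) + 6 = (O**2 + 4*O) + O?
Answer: 0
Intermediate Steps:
Q(O) = -6 + O**2 + 5*O (Q(O) = -6 + ((O**2 + 4*O) + O) = -6 + (O**2 + 5*O) = -6 + O**2 + 5*O)
(33*(4*(-4)))*Q(1) = (33*(4*(-4)))*(-6 + 1**2 + 5*1) = (33*(-16))*(-6 + 1 + 5) = -528*0 = 0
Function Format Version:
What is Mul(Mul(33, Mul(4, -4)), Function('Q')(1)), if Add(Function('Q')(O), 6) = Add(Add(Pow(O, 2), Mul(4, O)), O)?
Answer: 0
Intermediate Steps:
Function('Q')(O) = Add(-6, Pow(O, 2), Mul(5, O)) (Function('Q')(O) = Add(-6, Add(Add(Pow(O, 2), Mul(4, O)), O)) = Add(-6, Add(Pow(O, 2), Mul(5, O))) = Add(-6, Pow(O, 2), Mul(5, O)))
Mul(Mul(33, Mul(4, -4)), Function('Q')(1)) = Mul(Mul(33, Mul(4, -4)), Add(-6, Pow(1, 2), Mul(5, 1))) = Mul(Mul(33, -16), Add(-6, 1, 5)) = Mul(-528, 0) = 0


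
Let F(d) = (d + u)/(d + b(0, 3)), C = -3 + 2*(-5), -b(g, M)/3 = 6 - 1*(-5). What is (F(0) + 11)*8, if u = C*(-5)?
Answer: 2384/33 ≈ 72.242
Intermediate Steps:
b(g, M) = -33 (b(g, M) = -3*(6 - 1*(-5)) = -3*(6 + 5) = -3*11 = -33)
C = -13 (C = -3 - 10 = -13)
u = 65 (u = -13*(-5) = 65)
F(d) = (65 + d)/(-33 + d) (F(d) = (d + 65)/(d - 33) = (65 + d)/(-33 + d))
(F(0) + 11)*8 = ((65 + 0)/(-33 + 0) + 11)*8 = (65/(-33) + 11)*8 = (-1/33*65 + 11)*8 = (-65/33 + 11)*8 = (298/33)*8 = 2384/33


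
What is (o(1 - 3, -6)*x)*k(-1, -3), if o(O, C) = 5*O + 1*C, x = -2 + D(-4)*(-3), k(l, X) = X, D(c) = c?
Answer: 480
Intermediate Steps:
x = 10 (x = -2 - 4*(-3) = -2 + 12 = 10)
o(O, C) = C + 5*O (o(O, C) = 5*O + C = C + 5*O)
(o(1 - 3, -6)*x)*k(-1, -3) = ((-6 + 5*(1 - 3))*10)*(-3) = ((-6 + 5*(-2))*10)*(-3) = ((-6 - 10)*10)*(-3) = -16*10*(-3) = -160*(-3) = 480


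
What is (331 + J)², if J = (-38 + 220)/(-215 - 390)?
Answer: 40029205329/366025 ≈ 1.0936e+5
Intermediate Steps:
J = -182/605 (J = 182/(-605) = 182*(-1/605) = -182/605 ≈ -0.30083)
(331 + J)² = (331 - 182/605)² = (200073/605)² = 40029205329/366025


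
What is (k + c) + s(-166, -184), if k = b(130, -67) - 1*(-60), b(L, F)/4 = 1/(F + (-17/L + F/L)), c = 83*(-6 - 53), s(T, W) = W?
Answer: -22077597/4397 ≈ -5021.1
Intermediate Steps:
c = -4897 (c = 83*(-59) = -4897)
b(L, F) = 4/(F - 17/L + F/L) (b(L, F) = 4/(F + (-17/L + F/L)) = 4/(F - 17/L + F/L))
k = 263560/4397 (k = 4*130/(-17 - 67 - 67*130) - 1*(-60) = 4*130/(-17 - 67 - 8710) + 60 = 4*130/(-8794) + 60 = 4*130*(-1/8794) + 60 = -260/4397 + 60 = 263560/4397 ≈ 59.941)
(k + c) + s(-166, -184) = (263560/4397 - 4897) - 184 = -21268549/4397 - 184 = -22077597/4397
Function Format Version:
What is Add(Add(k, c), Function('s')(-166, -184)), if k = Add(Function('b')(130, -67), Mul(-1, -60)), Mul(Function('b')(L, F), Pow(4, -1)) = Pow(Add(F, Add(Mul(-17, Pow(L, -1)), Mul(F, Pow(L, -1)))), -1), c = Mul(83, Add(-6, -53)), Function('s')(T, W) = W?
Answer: Rational(-22077597, 4397) ≈ -5021.1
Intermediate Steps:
c = -4897 (c = Mul(83, -59) = -4897)
Function('b')(L, F) = Mul(4, Pow(Add(F, Mul(-17, Pow(L, -1)), Mul(F, Pow(L, -1))), -1)) (Function('b')(L, F) = Mul(4, Pow(Add(F, Add(Mul(-17, Pow(L, -1)), Mul(F, Pow(L, -1)))), -1)) = Mul(4, Pow(Add(F, Mul(-17, Pow(L, -1)), Mul(F, Pow(L, -1))), -1)))
k = Rational(263560, 4397) (k = Add(Mul(4, 130, Pow(Add(-17, -67, Mul(-67, 130)), -1)), Mul(-1, -60)) = Add(Mul(4, 130, Pow(Add(-17, -67, -8710), -1)), 60) = Add(Mul(4, 130, Pow(-8794, -1)), 60) = Add(Mul(4, 130, Rational(-1, 8794)), 60) = Add(Rational(-260, 4397), 60) = Rational(263560, 4397) ≈ 59.941)
Add(Add(k, c), Function('s')(-166, -184)) = Add(Add(Rational(263560, 4397), -4897), -184) = Add(Rational(-21268549, 4397), -184) = Rational(-22077597, 4397)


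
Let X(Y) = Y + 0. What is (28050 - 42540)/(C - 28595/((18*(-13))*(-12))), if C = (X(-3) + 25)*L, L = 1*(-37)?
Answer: 40687920/2314307 ≈ 17.581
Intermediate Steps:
L = -37
X(Y) = Y
C = -814 (C = (-3 + 25)*(-37) = 22*(-37) = -814)
(28050 - 42540)/(C - 28595/((18*(-13))*(-12))) = (28050 - 42540)/(-814 - 28595/((18*(-13))*(-12))) = -14490/(-814 - 28595/((-234*(-12)))) = -14490/(-814 - 28595/2808) = -14490/(-2314307/2808) = -14490*(-2808/2314307) = 40687920/2314307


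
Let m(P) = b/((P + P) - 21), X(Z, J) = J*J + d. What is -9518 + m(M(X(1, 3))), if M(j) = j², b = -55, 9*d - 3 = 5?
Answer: -134598493/14141 ≈ -9518.3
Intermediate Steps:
d = 8/9 (d = ⅓ + (⅑)*5 = ⅓ + 5/9 = 8/9 ≈ 0.88889)
X(Z, J) = 8/9 + J² (X(Z, J) = J*J + 8/9 = J² + 8/9 = 8/9 + J²)
m(P) = -55/(-21 + 2*P) (m(P) = -55/((P + P) - 21) = -55/(2*P - 21) = -55/(-21 + 2*P))
-9518 + m(M(X(1, 3))) = -9518 - 55/(-21 + 2*(8/9 + 3²)²) = -9518 - 55/(-21 + 2*(8/9 + 9)²) = -9518 - 55/(-21 + 2*(89/9)²) = -9518 - 55/(-21 + 2*(7921/81)) = -9518 - 55/(-21 + 15842/81) = -9518 - 55/14141/81 = -9518 - 55*81/14141 = -9518 - 4455/14141 = -134598493/14141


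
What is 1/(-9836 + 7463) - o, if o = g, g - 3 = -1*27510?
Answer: 65274110/2373 ≈ 27507.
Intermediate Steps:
g = -27507 (g = 3 - 1*27510 = 3 - 27510 = -27507)
o = -27507
1/(-9836 + 7463) - o = 1/(-9836 + 7463) - 1*(-27507) = 1/(-2373) + 27507 = -1/2373 + 27507 = 65274110/2373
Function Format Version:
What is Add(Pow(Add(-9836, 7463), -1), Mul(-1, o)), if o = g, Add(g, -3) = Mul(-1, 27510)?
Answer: Rational(65274110, 2373) ≈ 27507.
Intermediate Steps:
g = -27507 (g = Add(3, Mul(-1, 27510)) = Add(3, -27510) = -27507)
o = -27507
Add(Pow(Add(-9836, 7463), -1), Mul(-1, o)) = Add(Pow(Add(-9836, 7463), -1), Mul(-1, -27507)) = Add(Pow(-2373, -1), 27507) = Add(Rational(-1, 2373), 27507) = Rational(65274110, 2373)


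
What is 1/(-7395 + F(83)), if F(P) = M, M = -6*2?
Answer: -1/7407 ≈ -0.00013501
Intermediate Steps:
M = -12
F(P) = -12
1/(-7395 + F(83)) = 1/(-7395 - 12) = 1/(-7407) = -1/7407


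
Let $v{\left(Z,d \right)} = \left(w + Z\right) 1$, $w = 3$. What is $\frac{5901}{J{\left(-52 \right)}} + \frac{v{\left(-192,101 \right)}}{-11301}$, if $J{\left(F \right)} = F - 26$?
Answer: $- \frac{7408051}{97942} \approx -75.637$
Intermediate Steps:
$J{\left(F \right)} = -26 + F$ ($J{\left(F \right)} = F - 26 = -26 + F$)
$v{\left(Z,d \right)} = 3 + Z$ ($v{\left(Z,d \right)} = \left(3 + Z\right) 1 = 3 + Z$)
$\frac{5901}{J{\left(-52 \right)}} + \frac{v{\left(-192,101 \right)}}{-11301} = \frac{5901}{-26 - 52} + \frac{3 - 192}{-11301} = \frac{5901}{-78} - - \frac{63}{3767} = 5901 \left(- \frac{1}{78}\right) + \frac{63}{3767} = - \frac{1967}{26} + \frac{63}{3767} = - \frac{7408051}{97942}$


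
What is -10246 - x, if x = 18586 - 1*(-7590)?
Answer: -36422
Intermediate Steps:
x = 26176 (x = 18586 + 7590 = 26176)
-10246 - x = -10246 - 1*26176 = -10246 - 26176 = -36422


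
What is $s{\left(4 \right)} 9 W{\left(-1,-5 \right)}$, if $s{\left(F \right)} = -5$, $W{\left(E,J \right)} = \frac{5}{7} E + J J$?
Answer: $- \frac{7650}{7} \approx -1092.9$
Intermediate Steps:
$W{\left(E,J \right)} = J^{2} + \frac{5 E}{7}$ ($W{\left(E,J \right)} = 5 \cdot \frac{1}{7} E + J^{2} = \frac{5 E}{7} + J^{2} = J^{2} + \frac{5 E}{7}$)
$s{\left(4 \right)} 9 W{\left(-1,-5 \right)} = \left(-5\right) 9 \left(\left(-5\right)^{2} + \frac{5}{7} \left(-1\right)\right) = - 45 \left(25 - \frac{5}{7}\right) = \left(-45\right) \frac{170}{7} = - \frac{7650}{7}$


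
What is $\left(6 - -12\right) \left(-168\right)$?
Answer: $-3024$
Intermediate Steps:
$\left(6 - -12\right) \left(-168\right) = \left(6 + 12\right) \left(-168\right) = 18 \left(-168\right) = -3024$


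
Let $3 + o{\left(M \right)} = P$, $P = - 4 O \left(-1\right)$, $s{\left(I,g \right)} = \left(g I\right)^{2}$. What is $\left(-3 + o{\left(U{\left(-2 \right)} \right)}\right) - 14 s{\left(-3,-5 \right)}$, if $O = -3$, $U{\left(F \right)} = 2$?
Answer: $-3168$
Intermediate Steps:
$s{\left(I,g \right)} = I^{2} g^{2}$ ($s{\left(I,g \right)} = \left(I g\right)^{2} = I^{2} g^{2}$)
$P = -12$ ($P = \left(-4\right) \left(-3\right) \left(-1\right) = 12 \left(-1\right) = -12$)
$o{\left(M \right)} = -15$ ($o{\left(M \right)} = -3 - 12 = -15$)
$\left(-3 + o{\left(U{\left(-2 \right)} \right)}\right) - 14 s{\left(-3,-5 \right)} = \left(-3 - 15\right) - 14 \left(-3\right)^{2} \left(-5\right)^{2} = -18 - 14 \cdot 9 \cdot 25 = -18 - 3150 = -3168$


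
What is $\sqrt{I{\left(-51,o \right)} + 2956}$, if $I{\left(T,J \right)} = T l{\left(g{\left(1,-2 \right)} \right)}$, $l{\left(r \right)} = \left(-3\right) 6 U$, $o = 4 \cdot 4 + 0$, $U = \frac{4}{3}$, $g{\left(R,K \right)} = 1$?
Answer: $2 \sqrt{1045} \approx 64.653$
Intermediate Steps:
$U = \frac{4}{3}$ ($U = 4 \cdot \frac{1}{3} = \frac{4}{3} \approx 1.3333$)
$o = 16$ ($o = 16 + 0 = 16$)
$l{\left(r \right)} = -24$ ($l{\left(r \right)} = \left(-3\right) 6 \cdot \frac{4}{3} = \left(-18\right) \frac{4}{3} = -24$)
$I{\left(T,J \right)} = - 24 T$ ($I{\left(T,J \right)} = T \left(-24\right) = - 24 T$)
$\sqrt{I{\left(-51,o \right)} + 2956} = \sqrt{\left(-24\right) \left(-51\right) + 2956} = \sqrt{1224 + 2956} = \sqrt{4180} = 2 \sqrt{1045}$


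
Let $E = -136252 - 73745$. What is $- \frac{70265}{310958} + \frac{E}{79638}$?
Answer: $- \frac{5908000933}{2063672767} \approx -2.8629$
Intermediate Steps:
$E = -209997$
$- \frac{70265}{310958} + \frac{E}{79638} = - \frac{70265}{310958} - \frac{209997}{79638} = \left(-70265\right) \frac{1}{310958} - \frac{69999}{26546} = - \frac{70265}{310958} - \frac{69999}{26546} = - \frac{5908000933}{2063672767}$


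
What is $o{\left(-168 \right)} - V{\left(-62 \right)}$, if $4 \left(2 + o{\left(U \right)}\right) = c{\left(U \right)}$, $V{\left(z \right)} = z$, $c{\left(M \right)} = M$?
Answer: $18$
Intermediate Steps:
$o{\left(U \right)} = -2 + \frac{U}{4}$
$o{\left(-168 \right)} - V{\left(-62 \right)} = \left(-2 + \frac{1}{4} \left(-168\right)\right) - -62 = \left(-2 - 42\right) + 62 = -44 + 62 = 18$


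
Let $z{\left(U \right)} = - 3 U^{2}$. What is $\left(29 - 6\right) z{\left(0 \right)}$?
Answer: $0$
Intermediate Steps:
$\left(29 - 6\right) z{\left(0 \right)} = \left(29 - 6\right) \left(- 3 \cdot 0^{2}\right) = 23 \left(\left(-3\right) 0\right) = 23 \cdot 0 = 0$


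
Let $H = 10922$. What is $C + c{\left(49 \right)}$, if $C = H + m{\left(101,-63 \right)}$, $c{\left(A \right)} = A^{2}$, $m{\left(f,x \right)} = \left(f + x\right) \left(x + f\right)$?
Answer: $14767$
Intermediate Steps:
$m{\left(f,x \right)} = \left(f + x\right)^{2}$ ($m{\left(f,x \right)} = \left(f + x\right) \left(f + x\right) = \left(f + x\right)^{2}$)
$C = 12366$ ($C = 10922 + \left(101 - 63\right)^{2} = 10922 + 38^{2} = 10922 + 1444 = 12366$)
$C + c{\left(49 \right)} = 12366 + 49^{2} = 12366 + 2401 = 14767$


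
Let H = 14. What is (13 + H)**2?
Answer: 729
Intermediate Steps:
(13 + H)**2 = (13 + 14)**2 = 27**2 = 729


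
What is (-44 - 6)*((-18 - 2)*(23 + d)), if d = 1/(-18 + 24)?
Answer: 69500/3 ≈ 23167.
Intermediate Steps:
d = 1/6 ≈ 0.16667
(-44 - 6)*((-18 - 2)*(23 + d)) = (-44 - 6)*((-18 - 2)*(23 + 1/6)) = -(-1000)*139/6 = -50*(-1390/3) = 69500/3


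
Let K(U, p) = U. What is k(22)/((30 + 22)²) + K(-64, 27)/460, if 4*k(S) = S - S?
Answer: -16/115 ≈ -0.13913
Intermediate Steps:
k(S) = 0 (k(S) = (S - S)/4 = (¼)*0 = 0)
k(22)/((30 + 22)²) + K(-64, 27)/460 = 0/((30 + 22)²) - 64/460 = 0/(52²) - 64*1/460 = 0/2704 - 16/115 = 0*(1/2704) - 16/115 = 0 - 16/115 = -16/115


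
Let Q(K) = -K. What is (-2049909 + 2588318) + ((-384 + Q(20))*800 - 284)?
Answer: 214925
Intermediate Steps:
(-2049909 + 2588318) + ((-384 + Q(20))*800 - 284) = (-2049909 + 2588318) + ((-384 - 1*20)*800 - 284) = 538409 + ((-384 - 20)*800 - 284) = 538409 + (-404*800 - 284) = 538409 + (-323200 - 284) = 538409 - 323484 = 214925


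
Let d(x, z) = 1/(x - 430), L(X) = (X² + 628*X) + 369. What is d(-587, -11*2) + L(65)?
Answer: 46186037/1017 ≈ 45414.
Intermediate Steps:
L(X) = 369 + X² + 628*X
d(x, z) = 1/(-430 + x)
d(-587, -11*2) + L(65) = 1/(-430 - 587) + (369 + 65² + 628*65) = 1/(-1017) + (369 + 4225 + 40820) = -1/1017 + 45414 = 46186037/1017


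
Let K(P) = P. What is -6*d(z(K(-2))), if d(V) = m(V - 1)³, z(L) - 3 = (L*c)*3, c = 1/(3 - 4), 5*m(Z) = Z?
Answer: -3072/125 ≈ -24.576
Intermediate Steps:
m(Z) = Z/5
c = -1 (c = 1/(-1) = -1)
z(L) = 3 - 3*L (z(L) = 3 + (L*(-1))*3 = 3 - L*3 = 3 - 3*L)
d(V) = (-⅕ + V/5)³ (d(V) = ((V - 1)/5)³ = ((-1 + V)/5)³ = (-⅕ + V/5)³)
-6*d(z(K(-2))) = -6*(-1 + (3 - 3*(-2)))³/125 = -6*(-1 + (3 + 6))³/125 = -6*(-1 + 9)³/125 = -6*8³/125 = -6*512/125 = -3072/125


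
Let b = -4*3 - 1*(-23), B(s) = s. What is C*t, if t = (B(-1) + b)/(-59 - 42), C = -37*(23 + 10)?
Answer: 12210/101 ≈ 120.89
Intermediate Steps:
C = -1221 (C = -37*33 = -1221)
b = 11 (b = -12 + 23 = 11)
t = -10/101 (t = (-1 + 11)/(-59 - 42) = 10/(-101) = 10*(-1/101) = -10/101 ≈ -0.099010)
C*t = -1221*(-10/101) = 12210/101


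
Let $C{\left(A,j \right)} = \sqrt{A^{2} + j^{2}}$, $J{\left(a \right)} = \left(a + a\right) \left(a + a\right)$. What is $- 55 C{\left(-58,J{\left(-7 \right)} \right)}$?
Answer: $- 110 \sqrt{10445} \approx -11242.0$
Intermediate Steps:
$J{\left(a \right)} = 4 a^{2}$ ($J{\left(a \right)} = 2 a 2 a = 4 a^{2}$)
$- 55 C{\left(-58,J{\left(-7 \right)} \right)} = - 55 \sqrt{\left(-58\right)^{2} + \left(4 \left(-7\right)^{2}\right)^{2}} = - 55 \sqrt{3364 + \left(4 \cdot 49\right)^{2}} = - 55 \sqrt{3364 + 196^{2}} = - 55 \sqrt{3364 + 38416} = - 55 \sqrt{41780} = - 55 \cdot 2 \sqrt{10445} = - 110 \sqrt{10445}$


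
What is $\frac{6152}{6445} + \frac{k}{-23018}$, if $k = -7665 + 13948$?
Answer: $\frac{101112801}{148351010} \approx 0.68158$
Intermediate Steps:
$k = 6283$
$\frac{6152}{6445} + \frac{k}{-23018} = \frac{6152}{6445} + \frac{6283}{-23018} = 6152 \cdot \frac{1}{6445} + 6283 \left(- \frac{1}{23018}\right) = \frac{6152}{6445} - \frac{6283}{23018} = \frac{101112801}{148351010}$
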